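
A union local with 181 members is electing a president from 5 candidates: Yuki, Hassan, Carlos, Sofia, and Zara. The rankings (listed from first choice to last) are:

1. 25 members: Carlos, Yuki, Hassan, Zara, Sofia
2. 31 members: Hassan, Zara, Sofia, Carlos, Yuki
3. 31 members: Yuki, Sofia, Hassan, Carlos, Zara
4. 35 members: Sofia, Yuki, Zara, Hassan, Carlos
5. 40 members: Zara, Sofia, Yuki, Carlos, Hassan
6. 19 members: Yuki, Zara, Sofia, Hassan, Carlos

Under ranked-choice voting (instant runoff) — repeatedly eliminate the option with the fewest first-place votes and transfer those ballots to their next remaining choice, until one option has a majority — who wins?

Yuki

Round 1: Yuki 50, Hassan 31, Carlos 25, Sofia 35, Zara 40. Eliminate Carlos.
Round 2: Yuki 75, Hassan 31, Sofia 35, Zara 40. Eliminate Hassan.
Round 3: Yuki 75, Sofia 35, Zara 71. Eliminate Sofia.
Round 4: Yuki 110, Zara 71. Yuki has a majority.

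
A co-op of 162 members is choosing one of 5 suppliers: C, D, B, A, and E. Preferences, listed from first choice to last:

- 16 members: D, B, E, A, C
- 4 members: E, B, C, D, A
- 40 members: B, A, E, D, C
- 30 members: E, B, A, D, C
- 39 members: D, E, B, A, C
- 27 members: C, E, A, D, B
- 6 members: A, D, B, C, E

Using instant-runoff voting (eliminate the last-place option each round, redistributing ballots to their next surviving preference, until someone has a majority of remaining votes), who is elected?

E

Round 1: C 27, D 55, B 40, A 6, E 34. Eliminate A.
Round 2: C 27, D 61, B 40, E 34. Eliminate C.
Round 3: D 61, B 40, E 61. Eliminate B.
Round 4: D 61, E 101. E has a majority.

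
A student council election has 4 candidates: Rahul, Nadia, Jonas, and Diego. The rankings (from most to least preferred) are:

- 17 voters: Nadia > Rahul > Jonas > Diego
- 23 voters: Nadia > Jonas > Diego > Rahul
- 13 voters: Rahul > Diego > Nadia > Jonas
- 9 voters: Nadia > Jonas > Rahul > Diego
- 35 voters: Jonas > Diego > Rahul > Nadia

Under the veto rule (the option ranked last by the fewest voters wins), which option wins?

Last-place votes: Rahul 23, Nadia 35, Jonas 13, Diego 26.
Jonas is ranked last by the fewest voters, so Jonas wins.

Jonas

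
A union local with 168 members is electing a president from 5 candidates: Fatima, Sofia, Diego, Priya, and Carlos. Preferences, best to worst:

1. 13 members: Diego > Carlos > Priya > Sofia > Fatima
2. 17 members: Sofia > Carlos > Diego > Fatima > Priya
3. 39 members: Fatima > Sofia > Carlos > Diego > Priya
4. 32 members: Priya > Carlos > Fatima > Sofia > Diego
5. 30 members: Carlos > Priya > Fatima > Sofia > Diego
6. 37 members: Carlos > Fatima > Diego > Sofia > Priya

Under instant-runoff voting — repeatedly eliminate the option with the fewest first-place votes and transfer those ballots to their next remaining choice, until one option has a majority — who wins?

Round 1: Fatima 39, Sofia 17, Diego 13, Priya 32, Carlos 67. Eliminate Diego.
Round 2: Fatima 39, Sofia 17, Priya 32, Carlos 80. Eliminate Sofia.
Round 3: Fatima 39, Priya 32, Carlos 97. Carlos has a majority.

Carlos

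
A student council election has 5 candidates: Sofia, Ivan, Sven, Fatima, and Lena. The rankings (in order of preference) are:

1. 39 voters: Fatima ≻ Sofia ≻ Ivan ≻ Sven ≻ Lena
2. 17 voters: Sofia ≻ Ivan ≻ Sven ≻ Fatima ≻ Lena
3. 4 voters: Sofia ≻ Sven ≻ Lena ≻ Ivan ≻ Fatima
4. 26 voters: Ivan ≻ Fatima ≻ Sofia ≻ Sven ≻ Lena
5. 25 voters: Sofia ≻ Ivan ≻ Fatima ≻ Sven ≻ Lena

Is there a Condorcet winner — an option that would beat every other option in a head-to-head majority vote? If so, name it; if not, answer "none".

none

Checking pairwise contests:
Fatima beats Sofia 65–46.
Sofia beats Ivan 85–26.
Sofia beats Sven 111–0.
Ivan beats Fatima 72–39.
Sofia beats Lena 111–0.
Every option loses at least one head-to-head, so there is no Condorcet winner.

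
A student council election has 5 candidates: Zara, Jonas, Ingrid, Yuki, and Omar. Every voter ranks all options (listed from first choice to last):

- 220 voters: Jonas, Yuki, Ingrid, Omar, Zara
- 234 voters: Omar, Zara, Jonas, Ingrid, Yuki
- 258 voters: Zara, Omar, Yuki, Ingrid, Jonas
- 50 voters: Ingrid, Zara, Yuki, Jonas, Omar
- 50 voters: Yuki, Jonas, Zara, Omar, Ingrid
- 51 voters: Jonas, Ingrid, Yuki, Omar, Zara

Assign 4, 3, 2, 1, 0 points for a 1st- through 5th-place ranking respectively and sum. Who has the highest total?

Zara: 220·0 + 234·3 + 258·4 + 50·3 + 50·2 + 51·0 = 1984
Jonas: 220·4 + 234·2 + 258·0 + 50·1 + 50·3 + 51·4 = 1752
Ingrid: 220·2 + 234·1 + 258·1 + 50·4 + 50·0 + 51·3 = 1285
Yuki: 220·3 + 234·0 + 258·2 + 50·2 + 50·4 + 51·2 = 1578
Omar: 220·1 + 234·4 + 258·3 + 50·0 + 50·1 + 51·1 = 2031
Omar has the highest Borda score (2031).

Omar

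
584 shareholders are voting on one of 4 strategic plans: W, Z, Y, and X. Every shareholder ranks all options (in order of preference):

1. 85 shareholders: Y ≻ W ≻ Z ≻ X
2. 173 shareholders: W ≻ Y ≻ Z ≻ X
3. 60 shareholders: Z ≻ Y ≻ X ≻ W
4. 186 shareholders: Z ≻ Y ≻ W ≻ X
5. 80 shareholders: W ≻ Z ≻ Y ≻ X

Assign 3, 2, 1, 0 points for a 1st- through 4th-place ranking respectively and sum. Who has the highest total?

W: 85·2 + 173·3 + 60·0 + 186·1 + 80·3 = 1115
Z: 85·1 + 173·1 + 60·3 + 186·3 + 80·2 = 1156
Y: 85·3 + 173·2 + 60·2 + 186·2 + 80·1 = 1173
X: 85·0 + 173·0 + 60·1 + 186·0 + 80·0 = 60
Y has the highest Borda score (1173).

Y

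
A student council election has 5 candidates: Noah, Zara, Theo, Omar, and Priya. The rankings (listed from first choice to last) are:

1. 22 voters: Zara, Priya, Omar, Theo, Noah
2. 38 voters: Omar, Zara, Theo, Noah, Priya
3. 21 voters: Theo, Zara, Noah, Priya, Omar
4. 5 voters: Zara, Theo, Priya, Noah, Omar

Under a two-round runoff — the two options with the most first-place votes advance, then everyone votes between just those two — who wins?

Zara

Round 1 first-place votes: Noah 0, Zara 27, Theo 21, Omar 38, Priya 0.
Omar and Zara advance.
Runoff: Omar is preferred to Zara by 38 voters; Zara by 48.
Zara wins the runoff.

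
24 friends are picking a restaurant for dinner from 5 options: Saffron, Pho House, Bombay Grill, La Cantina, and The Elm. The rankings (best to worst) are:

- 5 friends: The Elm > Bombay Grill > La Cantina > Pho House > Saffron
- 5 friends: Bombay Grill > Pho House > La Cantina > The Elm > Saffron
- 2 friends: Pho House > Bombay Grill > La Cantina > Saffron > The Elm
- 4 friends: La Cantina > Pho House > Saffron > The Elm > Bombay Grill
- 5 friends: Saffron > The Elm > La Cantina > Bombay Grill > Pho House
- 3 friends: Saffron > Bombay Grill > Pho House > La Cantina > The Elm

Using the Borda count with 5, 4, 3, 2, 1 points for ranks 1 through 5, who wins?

Saffron: 5·1 + 5·1 + 2·2 + 4·3 + 5·5 + 3·5 = 66
Pho House: 5·2 + 5·4 + 2·5 + 4·4 + 5·1 + 3·3 = 70
Bombay Grill: 5·4 + 5·5 + 2·4 + 4·1 + 5·2 + 3·4 = 79
La Cantina: 5·3 + 5·3 + 2·3 + 4·5 + 5·3 + 3·2 = 77
The Elm: 5·5 + 5·2 + 2·1 + 4·2 + 5·4 + 3·1 = 68
Bombay Grill has the highest Borda score (79).

Bombay Grill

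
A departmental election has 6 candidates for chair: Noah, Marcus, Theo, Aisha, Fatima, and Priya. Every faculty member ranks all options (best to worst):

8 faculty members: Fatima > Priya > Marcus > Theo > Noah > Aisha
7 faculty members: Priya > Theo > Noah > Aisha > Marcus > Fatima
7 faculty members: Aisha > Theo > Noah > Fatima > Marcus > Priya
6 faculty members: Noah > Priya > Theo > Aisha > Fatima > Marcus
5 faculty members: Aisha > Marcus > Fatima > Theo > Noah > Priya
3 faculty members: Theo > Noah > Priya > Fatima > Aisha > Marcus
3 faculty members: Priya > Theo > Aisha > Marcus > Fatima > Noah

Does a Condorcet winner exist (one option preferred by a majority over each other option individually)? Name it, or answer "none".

none

Checking pairwise contests:
Theo beats Noah 33–6.
Noah beats Marcus 23–16.
Priya beats Theo 24–15.
Noah beats Aisha 24–15.
Noah beats Fatima 23–16.
Noah beats Priya 21–18.
Every option loses at least one head-to-head, so there is no Condorcet winner.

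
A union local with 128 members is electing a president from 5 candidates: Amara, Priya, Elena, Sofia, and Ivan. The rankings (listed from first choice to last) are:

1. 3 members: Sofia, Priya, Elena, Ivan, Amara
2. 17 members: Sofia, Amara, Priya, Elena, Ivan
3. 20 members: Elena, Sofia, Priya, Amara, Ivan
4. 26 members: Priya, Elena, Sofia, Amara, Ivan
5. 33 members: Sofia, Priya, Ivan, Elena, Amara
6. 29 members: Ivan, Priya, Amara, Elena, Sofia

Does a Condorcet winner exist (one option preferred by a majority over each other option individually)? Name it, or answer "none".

Checking pairwise contests:
Priya beats Amara 111–17.
Sofia beats Priya 73–55.
Priya beats Elena 108–20.
Elena beats Sofia 75–53.
Priya beats Ivan 99–29.
Every option loses at least one head-to-head, so there is no Condorcet winner.

none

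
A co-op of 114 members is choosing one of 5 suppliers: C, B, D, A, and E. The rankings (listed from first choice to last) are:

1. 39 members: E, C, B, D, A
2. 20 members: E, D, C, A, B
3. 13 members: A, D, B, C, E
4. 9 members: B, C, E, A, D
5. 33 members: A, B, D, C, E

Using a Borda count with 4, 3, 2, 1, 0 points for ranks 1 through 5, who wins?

E

C: 39·3 + 20·2 + 13·1 + 9·3 + 33·1 = 230
B: 39·2 + 20·0 + 13·2 + 9·4 + 33·3 = 239
D: 39·1 + 20·3 + 13·3 + 9·0 + 33·2 = 204
A: 39·0 + 20·1 + 13·4 + 9·1 + 33·4 = 213
E: 39·4 + 20·4 + 13·0 + 9·2 + 33·0 = 254
E has the highest Borda score (254).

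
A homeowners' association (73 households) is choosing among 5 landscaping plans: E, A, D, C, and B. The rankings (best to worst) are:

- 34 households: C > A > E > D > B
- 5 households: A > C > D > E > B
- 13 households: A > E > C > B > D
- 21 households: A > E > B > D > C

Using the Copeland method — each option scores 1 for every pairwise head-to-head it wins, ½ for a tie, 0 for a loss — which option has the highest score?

A

E: beats D and B; loses to A and C → score 2.
A: beats E, D, C, and B → score 4.
D: beats B; loses to E, A, and C → score 1.
C: beats E, D, and B; loses to A → score 3.
B: loses to E, A, D, and C → score 0.
A has the best pairwise record.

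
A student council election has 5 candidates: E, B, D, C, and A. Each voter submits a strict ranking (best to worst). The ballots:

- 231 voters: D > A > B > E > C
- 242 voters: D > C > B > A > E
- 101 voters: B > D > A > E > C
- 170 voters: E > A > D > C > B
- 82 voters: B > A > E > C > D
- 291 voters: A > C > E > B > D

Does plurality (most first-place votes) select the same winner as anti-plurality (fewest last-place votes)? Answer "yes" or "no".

no

Plurality — first-place votes: E 170, B 183, D 473, C 0, A 291. Winner: D.
Anti-plurality — last-place votes: E 242, B 170, D 373, C 332, A 0. Winner: A.
The two methods disagree.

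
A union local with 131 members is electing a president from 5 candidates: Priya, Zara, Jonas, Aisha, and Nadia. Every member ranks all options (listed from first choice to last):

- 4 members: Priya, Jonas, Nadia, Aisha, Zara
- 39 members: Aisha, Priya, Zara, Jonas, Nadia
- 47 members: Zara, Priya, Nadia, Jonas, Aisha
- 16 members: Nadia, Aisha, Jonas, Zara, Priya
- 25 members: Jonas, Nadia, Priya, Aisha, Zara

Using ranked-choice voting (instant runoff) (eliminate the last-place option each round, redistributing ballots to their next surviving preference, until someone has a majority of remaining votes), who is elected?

Aisha

Round 1: Priya 4, Zara 47, Jonas 25, Aisha 39, Nadia 16. Eliminate Priya.
Round 2: Zara 47, Jonas 29, Aisha 39, Nadia 16. Eliminate Nadia.
Round 3: Zara 47, Jonas 29, Aisha 55. Eliminate Jonas.
Round 4: Zara 47, Aisha 84. Aisha has a majority.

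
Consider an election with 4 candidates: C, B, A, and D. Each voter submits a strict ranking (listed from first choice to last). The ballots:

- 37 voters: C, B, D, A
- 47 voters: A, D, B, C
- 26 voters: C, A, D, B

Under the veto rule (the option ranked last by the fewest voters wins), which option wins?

D

Last-place votes: C 47, B 26, A 37, D 0.
D is ranked last by the fewest voters, so D wins.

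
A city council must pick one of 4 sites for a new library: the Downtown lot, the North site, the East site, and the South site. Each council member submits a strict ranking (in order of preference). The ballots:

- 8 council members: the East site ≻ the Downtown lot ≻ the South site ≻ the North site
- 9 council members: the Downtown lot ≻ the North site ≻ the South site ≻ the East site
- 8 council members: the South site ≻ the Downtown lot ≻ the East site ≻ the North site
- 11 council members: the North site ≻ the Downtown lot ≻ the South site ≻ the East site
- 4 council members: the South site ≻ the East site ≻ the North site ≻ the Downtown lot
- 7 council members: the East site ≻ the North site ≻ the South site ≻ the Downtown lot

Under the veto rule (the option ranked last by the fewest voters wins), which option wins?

Last-place votes: the Downtown lot 11, the North site 16, the East site 20, the South site 0.
the South site is ranked last by the fewest voters, so the South site wins.

the South site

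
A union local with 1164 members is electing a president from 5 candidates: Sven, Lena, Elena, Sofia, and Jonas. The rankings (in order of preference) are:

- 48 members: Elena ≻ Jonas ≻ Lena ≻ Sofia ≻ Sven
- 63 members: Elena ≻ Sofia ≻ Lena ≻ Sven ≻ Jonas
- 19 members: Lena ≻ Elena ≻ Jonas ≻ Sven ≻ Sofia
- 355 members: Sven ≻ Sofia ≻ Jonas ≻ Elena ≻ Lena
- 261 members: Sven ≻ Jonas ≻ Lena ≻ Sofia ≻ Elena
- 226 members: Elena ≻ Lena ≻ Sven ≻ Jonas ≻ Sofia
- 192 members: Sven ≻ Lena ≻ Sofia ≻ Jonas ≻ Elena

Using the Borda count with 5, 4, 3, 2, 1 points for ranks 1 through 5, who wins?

Sven

Sven: 48·1 + 63·2 + 19·2 + 355·5 + 261·5 + 226·3 + 192·5 = 4930
Lena: 48·3 + 63·3 + 19·5 + 355·1 + 261·3 + 226·4 + 192·4 = 3238
Elena: 48·5 + 63·5 + 19·4 + 355·2 + 261·1 + 226·5 + 192·1 = 2924
Sofia: 48·2 + 63·4 + 19·1 + 355·4 + 261·2 + 226·1 + 192·3 = 3111
Jonas: 48·4 + 63·1 + 19·3 + 355·3 + 261·4 + 226·2 + 192·2 = 3257
Sven has the highest Borda score (4930).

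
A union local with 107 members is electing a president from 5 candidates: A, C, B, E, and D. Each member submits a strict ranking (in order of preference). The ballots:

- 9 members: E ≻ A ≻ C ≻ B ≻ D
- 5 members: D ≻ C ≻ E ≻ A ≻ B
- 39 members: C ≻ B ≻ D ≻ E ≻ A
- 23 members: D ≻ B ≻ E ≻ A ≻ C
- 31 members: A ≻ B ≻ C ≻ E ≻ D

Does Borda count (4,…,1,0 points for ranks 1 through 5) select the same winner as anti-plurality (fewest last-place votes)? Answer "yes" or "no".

Borda — scores: A 179, C 251, B 288, E 162, D 190. Winner: B.
Anti-plurality — last-place votes: A 39, C 23, B 5, E 0, D 40. Winner: E.
The two methods disagree.

no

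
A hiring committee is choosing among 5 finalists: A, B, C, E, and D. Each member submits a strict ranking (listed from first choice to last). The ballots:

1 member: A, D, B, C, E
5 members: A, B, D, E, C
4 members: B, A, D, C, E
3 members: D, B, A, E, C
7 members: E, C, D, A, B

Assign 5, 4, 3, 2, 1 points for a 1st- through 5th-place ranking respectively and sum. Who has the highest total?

A

A: 1·5 + 5·5 + 4·4 + 3·3 + 7·2 = 69
B: 1·3 + 5·4 + 4·5 + 3·4 + 7·1 = 62
C: 1·2 + 5·1 + 4·2 + 3·1 + 7·4 = 46
E: 1·1 + 5·2 + 4·1 + 3·2 + 7·5 = 56
D: 1·4 + 5·3 + 4·3 + 3·5 + 7·3 = 67
A has the highest Borda score (69).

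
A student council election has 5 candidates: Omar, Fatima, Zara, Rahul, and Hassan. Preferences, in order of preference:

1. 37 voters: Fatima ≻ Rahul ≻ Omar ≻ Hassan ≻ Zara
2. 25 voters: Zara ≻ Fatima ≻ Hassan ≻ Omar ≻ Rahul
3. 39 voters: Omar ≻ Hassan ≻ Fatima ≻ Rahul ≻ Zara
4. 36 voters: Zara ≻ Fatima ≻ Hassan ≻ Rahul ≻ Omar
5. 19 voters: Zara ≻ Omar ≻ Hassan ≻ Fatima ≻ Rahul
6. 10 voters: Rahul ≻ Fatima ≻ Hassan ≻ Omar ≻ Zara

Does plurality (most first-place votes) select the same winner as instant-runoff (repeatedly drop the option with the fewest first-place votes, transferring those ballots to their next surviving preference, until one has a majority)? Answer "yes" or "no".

Plurality — first-place votes: Omar 39, Fatima 37, Zara 80, Rahul 10, Hassan 0. Winner: Zara.
Instant-runoff — R1 Omar 39, Fatima 37, Zara 80, Rahul 10, Hassan 0 (Hassan out); R2 Omar 39, Fatima 37, Zara 80, Rahul 10 (Rahul out); R3 Omar 39, Fatima 47, Zara 80 (Omar out); R4 Fatima 86, Zara 80 (Fatima winner). Winner: Fatima.
The two methods disagree.

no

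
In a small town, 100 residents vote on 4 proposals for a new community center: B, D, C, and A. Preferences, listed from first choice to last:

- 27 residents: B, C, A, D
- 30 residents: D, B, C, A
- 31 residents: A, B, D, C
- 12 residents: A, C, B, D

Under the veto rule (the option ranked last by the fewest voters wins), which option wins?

Last-place votes: B 0, D 39, C 31, A 30.
B is ranked last by the fewest voters, so B wins.

B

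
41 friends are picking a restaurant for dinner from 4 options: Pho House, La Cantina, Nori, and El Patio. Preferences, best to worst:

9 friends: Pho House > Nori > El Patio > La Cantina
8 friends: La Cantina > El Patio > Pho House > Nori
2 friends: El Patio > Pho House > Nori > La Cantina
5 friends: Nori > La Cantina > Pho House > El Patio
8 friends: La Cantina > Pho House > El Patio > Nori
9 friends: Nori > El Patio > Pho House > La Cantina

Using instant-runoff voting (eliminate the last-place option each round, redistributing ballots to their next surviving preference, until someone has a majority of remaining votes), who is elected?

Nori

Round 1: Pho House 9, La Cantina 16, Nori 14, El Patio 2. Eliminate El Patio.
Round 2: Pho House 11, La Cantina 16, Nori 14. Eliminate Pho House.
Round 3: La Cantina 16, Nori 25. Nori has a majority.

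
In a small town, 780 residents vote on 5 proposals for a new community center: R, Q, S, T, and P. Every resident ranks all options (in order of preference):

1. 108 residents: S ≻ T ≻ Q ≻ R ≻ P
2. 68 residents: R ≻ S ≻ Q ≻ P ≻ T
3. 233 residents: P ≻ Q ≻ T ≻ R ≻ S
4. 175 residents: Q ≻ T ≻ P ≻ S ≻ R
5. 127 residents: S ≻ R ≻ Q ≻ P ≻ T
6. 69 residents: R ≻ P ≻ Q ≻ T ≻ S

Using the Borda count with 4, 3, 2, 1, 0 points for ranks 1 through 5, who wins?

Q

R: 108·1 + 68·4 + 233·1 + 175·0 + 127·3 + 69·4 = 1270
Q: 108·2 + 68·2 + 233·3 + 175·4 + 127·2 + 69·2 = 2143
S: 108·4 + 68·3 + 233·0 + 175·1 + 127·4 + 69·0 = 1319
T: 108·3 + 68·0 + 233·2 + 175·3 + 127·0 + 69·1 = 1384
P: 108·0 + 68·1 + 233·4 + 175·2 + 127·1 + 69·3 = 1684
Q has the highest Borda score (2143).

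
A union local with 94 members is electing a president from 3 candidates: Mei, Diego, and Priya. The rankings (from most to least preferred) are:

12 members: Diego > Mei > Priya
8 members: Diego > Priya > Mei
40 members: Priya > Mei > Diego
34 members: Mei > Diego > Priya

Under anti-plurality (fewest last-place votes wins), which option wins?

Mei

Last-place votes: Mei 8, Diego 40, Priya 46.
Mei is ranked last by the fewest voters, so Mei wins.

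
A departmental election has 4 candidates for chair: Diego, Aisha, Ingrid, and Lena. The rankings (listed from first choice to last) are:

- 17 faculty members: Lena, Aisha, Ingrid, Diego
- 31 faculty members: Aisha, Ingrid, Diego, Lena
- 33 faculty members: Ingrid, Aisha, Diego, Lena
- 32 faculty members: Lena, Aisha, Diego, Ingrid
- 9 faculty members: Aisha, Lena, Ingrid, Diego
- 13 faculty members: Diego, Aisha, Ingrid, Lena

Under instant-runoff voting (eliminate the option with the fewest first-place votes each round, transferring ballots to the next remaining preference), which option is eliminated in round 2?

Ingrid

Round 1: Diego 13, Aisha 40, Ingrid 33, Lena 49. Eliminate Diego.
Round 2: Aisha 53, Ingrid 33, Lena 49. Eliminate Ingrid.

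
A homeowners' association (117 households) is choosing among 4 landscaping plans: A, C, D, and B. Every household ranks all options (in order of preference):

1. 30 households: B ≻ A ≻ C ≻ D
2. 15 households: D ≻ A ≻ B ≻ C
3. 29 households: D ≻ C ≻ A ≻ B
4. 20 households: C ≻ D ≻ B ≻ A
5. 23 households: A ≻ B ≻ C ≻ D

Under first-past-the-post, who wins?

D

First-place votes: A 23, C 20, D 44, B 30.
D has the most first-place votes.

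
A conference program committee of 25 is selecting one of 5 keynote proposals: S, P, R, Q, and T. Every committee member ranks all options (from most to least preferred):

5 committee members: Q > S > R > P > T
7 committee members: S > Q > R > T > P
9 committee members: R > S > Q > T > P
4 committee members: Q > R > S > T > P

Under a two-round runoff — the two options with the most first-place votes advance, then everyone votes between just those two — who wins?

Q

Round 1 first-place votes: S 7, P 0, R 9, Q 9, T 0.
Q and R advance.
Runoff: Q is preferred to R by 16 voters; R by 9.
Q wins the runoff.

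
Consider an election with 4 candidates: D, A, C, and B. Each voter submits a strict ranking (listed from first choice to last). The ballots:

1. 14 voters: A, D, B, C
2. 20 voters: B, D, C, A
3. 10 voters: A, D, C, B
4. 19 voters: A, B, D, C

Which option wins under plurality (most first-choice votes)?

First-place votes: D 0, A 43, C 0, B 20.
A has the most first-place votes.

A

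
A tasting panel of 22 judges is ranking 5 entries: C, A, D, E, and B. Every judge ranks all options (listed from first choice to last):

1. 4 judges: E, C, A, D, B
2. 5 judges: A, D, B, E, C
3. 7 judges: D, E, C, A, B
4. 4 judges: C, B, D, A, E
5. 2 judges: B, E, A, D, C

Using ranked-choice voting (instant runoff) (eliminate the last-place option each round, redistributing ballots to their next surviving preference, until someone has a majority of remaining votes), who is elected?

Round 1: C 4, A 5, D 7, E 4, B 2. Eliminate B.
Round 2: C 4, A 5, D 7, E 6. Eliminate C.
Round 3: A 5, D 11, E 6. Eliminate A.
Round 4: D 16, E 6. D has a majority.

D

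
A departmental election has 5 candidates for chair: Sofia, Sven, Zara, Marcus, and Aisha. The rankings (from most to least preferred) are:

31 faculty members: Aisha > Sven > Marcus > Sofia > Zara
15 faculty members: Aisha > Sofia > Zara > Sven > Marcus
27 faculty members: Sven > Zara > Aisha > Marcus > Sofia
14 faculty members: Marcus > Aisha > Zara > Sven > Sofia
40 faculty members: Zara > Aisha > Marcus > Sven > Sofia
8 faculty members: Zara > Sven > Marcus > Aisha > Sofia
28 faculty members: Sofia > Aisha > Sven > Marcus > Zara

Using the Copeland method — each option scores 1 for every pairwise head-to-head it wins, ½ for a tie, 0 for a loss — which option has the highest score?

Sofia: loses to Sven, Zara, Marcus, and Aisha → score 0.
Sven: beats Sofia, Zara, and Marcus; loses to Aisha → score 3.
Zara: beats Sofia and Marcus; loses to Sven and Aisha → score 2.
Marcus: beats Sofia; loses to Sven, Zara, and Aisha → score 1.
Aisha: beats Sofia, Sven, Zara, and Marcus → score 4.
Aisha has the best pairwise record.

Aisha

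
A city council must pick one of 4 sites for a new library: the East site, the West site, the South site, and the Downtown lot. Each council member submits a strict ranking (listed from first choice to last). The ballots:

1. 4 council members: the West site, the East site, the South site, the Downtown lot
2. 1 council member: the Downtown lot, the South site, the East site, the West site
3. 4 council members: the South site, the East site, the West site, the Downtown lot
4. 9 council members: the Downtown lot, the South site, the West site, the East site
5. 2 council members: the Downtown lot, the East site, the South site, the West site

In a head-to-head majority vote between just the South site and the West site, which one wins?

the South site

Voters preferring the South site to the West site: 16; preferring the West site to the South site: 4.
the South site wins the head-to-head.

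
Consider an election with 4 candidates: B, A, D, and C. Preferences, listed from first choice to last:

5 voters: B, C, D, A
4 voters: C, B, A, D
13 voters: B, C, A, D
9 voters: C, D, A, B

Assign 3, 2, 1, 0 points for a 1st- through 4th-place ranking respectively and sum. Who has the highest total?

B: 5·3 + 4·2 + 13·3 + 9·0 = 62
A: 5·0 + 4·1 + 13·1 + 9·1 = 26
D: 5·1 + 4·0 + 13·0 + 9·2 = 23
C: 5·2 + 4·3 + 13·2 + 9·3 = 75
C has the highest Borda score (75).

C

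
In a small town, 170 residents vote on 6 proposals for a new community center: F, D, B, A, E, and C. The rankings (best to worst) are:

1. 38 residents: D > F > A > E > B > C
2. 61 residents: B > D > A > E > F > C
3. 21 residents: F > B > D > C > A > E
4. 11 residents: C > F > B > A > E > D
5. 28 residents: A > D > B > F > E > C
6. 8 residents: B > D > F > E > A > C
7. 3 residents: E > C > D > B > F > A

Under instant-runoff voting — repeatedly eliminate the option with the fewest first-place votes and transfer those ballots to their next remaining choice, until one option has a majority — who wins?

Round 1: F 21, D 38, B 69, A 28, E 3, C 11. Eliminate E.
Round 2: F 21, D 38, B 69, A 28, C 14. Eliminate C.
Round 3: F 32, D 41, B 69, A 28. Eliminate A.
Round 4: F 32, D 69, B 69. Eliminate F.
Round 5: D 69, B 101. B has a majority.

B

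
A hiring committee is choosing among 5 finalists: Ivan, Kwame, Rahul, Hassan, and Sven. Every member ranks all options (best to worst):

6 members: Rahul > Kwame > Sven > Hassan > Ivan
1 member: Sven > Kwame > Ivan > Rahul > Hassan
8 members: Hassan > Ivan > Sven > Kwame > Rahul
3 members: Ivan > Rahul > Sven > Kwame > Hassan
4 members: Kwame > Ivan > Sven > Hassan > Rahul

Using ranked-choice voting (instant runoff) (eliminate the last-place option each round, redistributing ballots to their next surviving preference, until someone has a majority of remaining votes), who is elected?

Hassan

Round 1: Ivan 3, Kwame 4, Rahul 6, Hassan 8, Sven 1. Eliminate Sven.
Round 2: Ivan 3, Kwame 5, Rahul 6, Hassan 8. Eliminate Ivan.
Round 3: Kwame 5, Rahul 9, Hassan 8. Eliminate Kwame.
Round 4: Rahul 10, Hassan 12. Hassan has a majority.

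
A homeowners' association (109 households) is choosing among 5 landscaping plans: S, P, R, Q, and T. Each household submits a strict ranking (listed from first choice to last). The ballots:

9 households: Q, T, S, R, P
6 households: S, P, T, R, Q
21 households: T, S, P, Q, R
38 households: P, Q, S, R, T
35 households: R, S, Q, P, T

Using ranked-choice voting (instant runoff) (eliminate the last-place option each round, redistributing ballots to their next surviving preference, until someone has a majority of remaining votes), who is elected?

P

Round 1: S 6, P 38, R 35, Q 9, T 21. Eliminate S.
Round 2: P 44, R 35, Q 9, T 21. Eliminate Q.
Round 3: P 44, R 35, T 30. Eliminate T.
Round 4: P 65, R 44. P has a majority.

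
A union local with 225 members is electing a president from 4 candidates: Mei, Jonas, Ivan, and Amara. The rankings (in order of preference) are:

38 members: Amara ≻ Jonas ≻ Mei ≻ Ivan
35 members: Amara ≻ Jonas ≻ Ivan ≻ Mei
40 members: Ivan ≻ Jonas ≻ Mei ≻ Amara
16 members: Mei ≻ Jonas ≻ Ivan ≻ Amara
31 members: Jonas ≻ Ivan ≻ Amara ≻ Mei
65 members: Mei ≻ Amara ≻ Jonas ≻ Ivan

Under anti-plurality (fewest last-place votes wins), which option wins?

Last-place votes: Mei 66, Jonas 0, Ivan 103, Amara 56.
Jonas is ranked last by the fewest voters, so Jonas wins.

Jonas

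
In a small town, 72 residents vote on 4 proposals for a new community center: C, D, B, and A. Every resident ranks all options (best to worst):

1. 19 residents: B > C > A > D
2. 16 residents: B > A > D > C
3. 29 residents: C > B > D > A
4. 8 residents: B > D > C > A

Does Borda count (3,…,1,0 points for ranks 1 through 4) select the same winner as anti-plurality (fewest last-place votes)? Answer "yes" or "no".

Borda — scores: C 133, D 61, B 187, A 51. Winner: B.
Anti-plurality — last-place votes: C 16, D 19, B 0, A 37. Winner: B.
The two methods agree.

yes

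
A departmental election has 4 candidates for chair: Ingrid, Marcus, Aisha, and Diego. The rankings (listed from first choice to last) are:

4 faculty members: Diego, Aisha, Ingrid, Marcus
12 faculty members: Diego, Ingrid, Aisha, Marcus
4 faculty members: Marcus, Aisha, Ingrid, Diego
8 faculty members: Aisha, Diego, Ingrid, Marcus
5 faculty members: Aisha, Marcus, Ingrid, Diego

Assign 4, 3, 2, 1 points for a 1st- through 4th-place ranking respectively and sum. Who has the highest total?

Ingrid: 4·2 + 12·3 + 4·2 + 8·2 + 5·2 = 78
Marcus: 4·1 + 12·1 + 4·4 + 8·1 + 5·3 = 55
Aisha: 4·3 + 12·2 + 4·3 + 8·4 + 5·4 = 100
Diego: 4·4 + 12·4 + 4·1 + 8·3 + 5·1 = 97
Aisha has the highest Borda score (100).

Aisha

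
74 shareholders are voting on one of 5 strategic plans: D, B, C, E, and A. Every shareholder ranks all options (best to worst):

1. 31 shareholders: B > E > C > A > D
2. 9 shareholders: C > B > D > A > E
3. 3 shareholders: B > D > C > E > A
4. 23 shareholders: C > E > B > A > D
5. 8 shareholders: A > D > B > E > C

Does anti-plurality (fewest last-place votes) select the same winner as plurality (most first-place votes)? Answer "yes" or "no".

yes

Anti-plurality — last-place votes: D 54, B 0, C 8, E 9, A 3. Winner: B.
Plurality — first-place votes: D 0, B 34, C 32, E 0, A 8. Winner: B.
The two methods agree.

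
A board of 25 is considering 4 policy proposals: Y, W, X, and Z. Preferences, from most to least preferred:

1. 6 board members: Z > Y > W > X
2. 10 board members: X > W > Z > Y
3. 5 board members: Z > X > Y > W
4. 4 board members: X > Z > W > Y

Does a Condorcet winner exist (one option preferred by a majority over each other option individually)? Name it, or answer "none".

X

X vs Y: 19–6 for X.
X vs W: 19–6 for X.
X vs Z: 14–11 for X.
X beats every other option head-to-head.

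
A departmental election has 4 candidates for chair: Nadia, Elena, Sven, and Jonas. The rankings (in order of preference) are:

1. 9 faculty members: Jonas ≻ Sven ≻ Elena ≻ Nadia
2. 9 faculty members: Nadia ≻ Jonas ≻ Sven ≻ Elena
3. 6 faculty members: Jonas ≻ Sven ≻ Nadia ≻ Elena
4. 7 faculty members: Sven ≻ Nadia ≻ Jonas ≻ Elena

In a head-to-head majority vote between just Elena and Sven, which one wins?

Voters preferring Elena to Sven: 0; preferring Sven to Elena: 31.
Sven wins the head-to-head.

Sven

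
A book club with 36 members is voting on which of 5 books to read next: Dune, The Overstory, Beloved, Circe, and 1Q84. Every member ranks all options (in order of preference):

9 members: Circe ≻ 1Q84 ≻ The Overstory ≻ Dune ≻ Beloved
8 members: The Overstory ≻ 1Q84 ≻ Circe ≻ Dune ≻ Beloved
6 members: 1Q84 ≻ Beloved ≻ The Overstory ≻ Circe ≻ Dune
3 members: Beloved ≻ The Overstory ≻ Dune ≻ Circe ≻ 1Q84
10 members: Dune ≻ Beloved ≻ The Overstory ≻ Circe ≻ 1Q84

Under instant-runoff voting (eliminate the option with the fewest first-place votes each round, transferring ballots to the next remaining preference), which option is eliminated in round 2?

1Q84

Round 1: Dune 10, The Overstory 8, Beloved 3, Circe 9, 1Q84 6. Eliminate Beloved.
Round 2: Dune 10, The Overstory 11, Circe 9, 1Q84 6. Eliminate 1Q84.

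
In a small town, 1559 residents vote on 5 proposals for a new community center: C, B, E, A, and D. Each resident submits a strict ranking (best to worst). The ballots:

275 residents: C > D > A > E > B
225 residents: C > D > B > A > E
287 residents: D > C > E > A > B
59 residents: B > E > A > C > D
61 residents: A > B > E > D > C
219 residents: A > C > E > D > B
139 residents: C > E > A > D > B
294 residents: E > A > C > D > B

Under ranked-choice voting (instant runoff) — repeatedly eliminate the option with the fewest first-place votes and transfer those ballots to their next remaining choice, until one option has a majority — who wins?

Round 1: C 639, B 59, E 294, A 280, D 287. Eliminate B.
Round 2: C 639, E 353, A 280, D 287. Eliminate A.
Round 3: C 858, E 414, D 287. C has a majority.

C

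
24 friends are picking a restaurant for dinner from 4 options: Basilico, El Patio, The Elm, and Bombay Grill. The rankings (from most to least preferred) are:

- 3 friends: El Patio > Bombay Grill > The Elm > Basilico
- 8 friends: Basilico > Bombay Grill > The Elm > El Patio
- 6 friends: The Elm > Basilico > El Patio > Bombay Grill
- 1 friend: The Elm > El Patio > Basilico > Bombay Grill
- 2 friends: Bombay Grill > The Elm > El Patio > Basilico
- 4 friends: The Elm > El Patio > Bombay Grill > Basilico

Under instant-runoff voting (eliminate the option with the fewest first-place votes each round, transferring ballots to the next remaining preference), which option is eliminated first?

Bombay Grill

Round 1: Basilico 8, El Patio 3, The Elm 11, Bombay Grill 2. Eliminate Bombay Grill.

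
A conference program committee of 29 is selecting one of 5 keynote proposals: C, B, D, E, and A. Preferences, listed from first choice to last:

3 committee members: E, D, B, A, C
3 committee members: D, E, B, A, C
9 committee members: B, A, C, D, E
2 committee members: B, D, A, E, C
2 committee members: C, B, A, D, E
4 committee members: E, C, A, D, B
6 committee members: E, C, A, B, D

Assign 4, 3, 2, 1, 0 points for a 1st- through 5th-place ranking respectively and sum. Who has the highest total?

B

C: 3·0 + 3·0 + 9·2 + 2·0 + 2·4 + 4·3 + 6·3 = 56
B: 3·2 + 3·2 + 9·4 + 2·4 + 2·3 + 4·0 + 6·1 = 68
D: 3·3 + 3·4 + 9·1 + 2·3 + 2·1 + 4·1 + 6·0 = 42
E: 3·4 + 3·3 + 9·0 + 2·1 + 2·0 + 4·4 + 6·4 = 63
A: 3·1 + 3·1 + 9·3 + 2·2 + 2·2 + 4·2 + 6·2 = 61
B has the highest Borda score (68).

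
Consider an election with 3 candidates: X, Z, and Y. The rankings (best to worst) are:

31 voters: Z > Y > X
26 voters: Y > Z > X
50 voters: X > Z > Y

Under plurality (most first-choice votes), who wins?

X

First-place votes: X 50, Z 31, Y 26.
X has the most first-place votes.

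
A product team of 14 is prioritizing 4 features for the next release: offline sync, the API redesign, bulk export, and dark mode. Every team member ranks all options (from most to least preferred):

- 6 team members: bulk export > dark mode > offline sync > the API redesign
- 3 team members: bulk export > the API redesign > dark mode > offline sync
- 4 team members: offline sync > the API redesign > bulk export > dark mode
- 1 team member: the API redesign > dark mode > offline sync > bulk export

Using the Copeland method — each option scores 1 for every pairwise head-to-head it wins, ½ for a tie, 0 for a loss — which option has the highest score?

bulk export

offline sync: beats the API redesign; loses to bulk export and dark mode → score 1.
the API redesign: beats dark mode; loses to offline sync and bulk export → score 1.
bulk export: beats offline sync, the API redesign, and dark mode → score 3.
dark mode: beats offline sync; loses to the API redesign and bulk export → score 1.
bulk export has the best pairwise record.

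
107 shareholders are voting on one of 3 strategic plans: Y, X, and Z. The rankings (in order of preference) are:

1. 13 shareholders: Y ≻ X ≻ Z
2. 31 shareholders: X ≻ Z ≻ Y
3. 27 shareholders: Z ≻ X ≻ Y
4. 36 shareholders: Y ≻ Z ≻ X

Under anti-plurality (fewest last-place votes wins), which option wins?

Z

Last-place votes: Y 58, X 36, Z 13.
Z is ranked last by the fewest voters, so Z wins.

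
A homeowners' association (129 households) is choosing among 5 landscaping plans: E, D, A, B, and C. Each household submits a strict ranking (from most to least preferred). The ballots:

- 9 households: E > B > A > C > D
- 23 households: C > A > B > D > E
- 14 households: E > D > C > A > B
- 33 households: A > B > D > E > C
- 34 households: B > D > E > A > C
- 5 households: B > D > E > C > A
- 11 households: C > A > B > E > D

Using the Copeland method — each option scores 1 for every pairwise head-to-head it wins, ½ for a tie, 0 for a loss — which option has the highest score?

E: beats C; loses to D, A, and B → score 1.
D: beats E and C; loses to A and B → score 2.
A: beats E, D, B, and C → score 4.
B: beats E, D, and C; loses to A → score 3.
C: loses to E, D, A, and B → score 0.
A has the best pairwise record.

A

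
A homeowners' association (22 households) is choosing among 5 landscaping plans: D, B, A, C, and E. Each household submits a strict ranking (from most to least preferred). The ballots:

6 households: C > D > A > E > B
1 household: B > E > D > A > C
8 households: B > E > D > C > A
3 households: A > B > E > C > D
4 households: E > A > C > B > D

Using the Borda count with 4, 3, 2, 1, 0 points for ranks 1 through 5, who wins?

D: 6·3 + 1·2 + 8·2 + 3·0 + 4·0 = 36
B: 6·0 + 1·4 + 8·4 + 3·3 + 4·1 = 49
A: 6·2 + 1·1 + 8·0 + 3·4 + 4·3 = 37
C: 6·4 + 1·0 + 8·1 + 3·1 + 4·2 = 43
E: 6·1 + 1·3 + 8·3 + 3·2 + 4·4 = 55
E has the highest Borda score (55).

E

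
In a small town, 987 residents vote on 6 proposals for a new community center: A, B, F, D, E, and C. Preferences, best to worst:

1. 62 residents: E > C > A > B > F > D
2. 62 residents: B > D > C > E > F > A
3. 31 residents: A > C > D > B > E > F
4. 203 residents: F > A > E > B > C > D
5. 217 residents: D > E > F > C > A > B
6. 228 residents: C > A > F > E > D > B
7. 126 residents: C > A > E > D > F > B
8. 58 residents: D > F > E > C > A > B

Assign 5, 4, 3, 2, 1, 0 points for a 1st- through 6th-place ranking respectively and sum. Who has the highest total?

C

A: 62·3 + 62·0 + 31·5 + 203·4 + 217·1 + 228·4 + 126·4 + 58·1 = 2844
B: 62·2 + 62·5 + 31·2 + 203·2 + 217·0 + 228·0 + 126·0 + 58·0 = 902
F: 62·1 + 62·1 + 31·0 + 203·5 + 217·3 + 228·3 + 126·1 + 58·4 = 2832
D: 62·0 + 62·4 + 31·3 + 203·0 + 217·5 + 228·1 + 126·2 + 58·5 = 2196
E: 62·5 + 62·2 + 31·1 + 203·3 + 217·4 + 228·2 + 126·3 + 58·3 = 2950
C: 62·4 + 62·3 + 31·4 + 203·1 + 217·2 + 228·5 + 126·5 + 58·2 = 3081
C has the highest Borda score (3081).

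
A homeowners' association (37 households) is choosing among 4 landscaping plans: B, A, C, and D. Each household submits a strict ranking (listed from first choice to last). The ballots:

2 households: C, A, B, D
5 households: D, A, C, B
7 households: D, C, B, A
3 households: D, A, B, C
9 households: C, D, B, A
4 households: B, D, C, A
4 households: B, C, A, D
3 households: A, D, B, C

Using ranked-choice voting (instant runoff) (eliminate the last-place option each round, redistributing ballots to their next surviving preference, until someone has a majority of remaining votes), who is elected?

D

Round 1: B 8, A 3, C 11, D 15. Eliminate A.
Round 2: B 8, C 11, D 18. Eliminate B.
Round 3: C 15, D 22. D has a majority.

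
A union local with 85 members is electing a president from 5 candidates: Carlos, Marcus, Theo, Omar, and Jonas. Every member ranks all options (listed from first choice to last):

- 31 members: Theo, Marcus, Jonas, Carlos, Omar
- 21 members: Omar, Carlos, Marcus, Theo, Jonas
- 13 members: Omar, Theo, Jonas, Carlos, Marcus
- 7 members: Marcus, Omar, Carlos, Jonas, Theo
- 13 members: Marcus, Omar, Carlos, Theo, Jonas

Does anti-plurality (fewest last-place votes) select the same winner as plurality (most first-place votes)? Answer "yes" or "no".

no

Anti-plurality — last-place votes: Carlos 0, Marcus 13, Theo 7, Omar 31, Jonas 34. Winner: Carlos.
Plurality — first-place votes: Carlos 0, Marcus 20, Theo 31, Omar 34, Jonas 0. Winner: Omar.
The two methods disagree.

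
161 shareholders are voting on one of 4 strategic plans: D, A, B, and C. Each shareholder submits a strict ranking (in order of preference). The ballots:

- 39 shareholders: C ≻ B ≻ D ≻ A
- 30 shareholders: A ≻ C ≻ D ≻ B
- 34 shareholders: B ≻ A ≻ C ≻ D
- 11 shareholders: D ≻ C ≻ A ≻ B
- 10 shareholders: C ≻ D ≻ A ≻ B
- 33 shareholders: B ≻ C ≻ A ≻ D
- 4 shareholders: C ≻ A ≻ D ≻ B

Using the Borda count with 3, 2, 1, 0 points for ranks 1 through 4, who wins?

C

D: 39·1 + 30·1 + 34·0 + 11·3 + 10·2 + 33·0 + 4·1 = 126
A: 39·0 + 30·3 + 34·2 + 11·1 + 10·1 + 33·1 + 4·2 = 220
B: 39·2 + 30·0 + 34·3 + 11·0 + 10·0 + 33·3 + 4·0 = 279
C: 39·3 + 30·2 + 34·1 + 11·2 + 10·3 + 33·2 + 4·3 = 341
C has the highest Borda score (341).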